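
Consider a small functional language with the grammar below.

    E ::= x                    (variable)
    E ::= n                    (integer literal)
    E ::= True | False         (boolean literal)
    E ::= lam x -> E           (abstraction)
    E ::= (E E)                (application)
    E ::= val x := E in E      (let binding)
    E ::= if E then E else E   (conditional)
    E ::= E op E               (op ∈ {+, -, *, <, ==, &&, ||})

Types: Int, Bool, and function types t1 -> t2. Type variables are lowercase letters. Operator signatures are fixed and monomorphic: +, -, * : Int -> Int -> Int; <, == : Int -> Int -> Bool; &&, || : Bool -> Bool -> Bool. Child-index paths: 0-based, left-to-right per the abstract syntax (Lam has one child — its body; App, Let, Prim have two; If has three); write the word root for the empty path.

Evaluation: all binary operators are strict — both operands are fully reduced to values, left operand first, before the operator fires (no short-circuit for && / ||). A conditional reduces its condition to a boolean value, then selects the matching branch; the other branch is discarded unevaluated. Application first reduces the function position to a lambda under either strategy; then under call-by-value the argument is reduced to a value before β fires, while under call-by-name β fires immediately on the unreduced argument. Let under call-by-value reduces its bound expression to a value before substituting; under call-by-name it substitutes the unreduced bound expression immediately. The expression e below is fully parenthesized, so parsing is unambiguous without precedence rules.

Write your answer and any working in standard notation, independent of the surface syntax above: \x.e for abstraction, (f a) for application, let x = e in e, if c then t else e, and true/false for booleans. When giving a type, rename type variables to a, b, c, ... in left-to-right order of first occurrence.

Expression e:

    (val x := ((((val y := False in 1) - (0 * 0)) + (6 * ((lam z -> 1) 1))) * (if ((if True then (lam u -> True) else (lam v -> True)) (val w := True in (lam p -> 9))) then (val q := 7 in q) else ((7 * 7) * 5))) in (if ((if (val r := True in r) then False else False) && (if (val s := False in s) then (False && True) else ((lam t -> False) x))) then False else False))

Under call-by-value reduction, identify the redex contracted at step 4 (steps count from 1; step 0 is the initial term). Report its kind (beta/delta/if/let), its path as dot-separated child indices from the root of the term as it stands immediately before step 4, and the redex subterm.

Derivation:
step 0: (let x = ((((let y = false in 1) - (0 * 0)) + (6 * ((\z.1) 1))) * (if ((if true then (\u.true) else (\v.true)) (let w = true in (\p.9))) then (let q = 7 in q) else ((7 * 7) * 5))) in (if ((if (let r = true in r) then false else false) && (if (let s = false in s) then (false && true) else ((\t.false) x))) then false else false))
step 1: [let@0.0.0.0] (let x = (((1 - (0 * 0)) + (6 * ((\z.1) 1))) * (if ((if true then (\u.true) else (\v.true)) (let w = true in (\p.9))) then (let q = 7 in q) else ((7 * 7) * 5))) in (if ((if (let r = true in r) then false else false) && (if (let s = false in s) then (false && true) else ((\t.false) x))) then false else false))
step 2: [delta@0.0.0.1] (let x = (((1 - 0) + (6 * ((\z.1) 1))) * (if ((if true then (\u.true) else (\v.true)) (let w = true in (\p.9))) then (let q = 7 in q) else ((7 * 7) * 5))) in (if ((if (let r = true in r) then false else false) && (if (let s = false in s) then (false && true) else ((\t.false) x))) then false else false))
step 3: [delta@0.0.0] (let x = ((1 + (6 * ((\z.1) 1))) * (if ((if true then (\u.true) else (\v.true)) (let w = true in (\p.9))) then (let q = 7 in q) else ((7 * 7) * 5))) in (if ((if (let r = true in r) then false else false) && (if (let s = false in s) then (false && true) else ((\t.false) x))) then false else false))
step 4: [beta@0.0.1.1] (let x = ((1 + (6 * 1)) * (if ((if true then (\u.true) else (\v.true)) (let w = true in (\p.9))) then (let q = 7 in q) else ((7 * 7) * 5))) in (if ((if (let r = true in r) then false else false) && (if (let s = false in s) then (false && true) else ((\t.false) x))) then false else false))

Answer: beta at 0.0.1.1 : ((\z.1) 1)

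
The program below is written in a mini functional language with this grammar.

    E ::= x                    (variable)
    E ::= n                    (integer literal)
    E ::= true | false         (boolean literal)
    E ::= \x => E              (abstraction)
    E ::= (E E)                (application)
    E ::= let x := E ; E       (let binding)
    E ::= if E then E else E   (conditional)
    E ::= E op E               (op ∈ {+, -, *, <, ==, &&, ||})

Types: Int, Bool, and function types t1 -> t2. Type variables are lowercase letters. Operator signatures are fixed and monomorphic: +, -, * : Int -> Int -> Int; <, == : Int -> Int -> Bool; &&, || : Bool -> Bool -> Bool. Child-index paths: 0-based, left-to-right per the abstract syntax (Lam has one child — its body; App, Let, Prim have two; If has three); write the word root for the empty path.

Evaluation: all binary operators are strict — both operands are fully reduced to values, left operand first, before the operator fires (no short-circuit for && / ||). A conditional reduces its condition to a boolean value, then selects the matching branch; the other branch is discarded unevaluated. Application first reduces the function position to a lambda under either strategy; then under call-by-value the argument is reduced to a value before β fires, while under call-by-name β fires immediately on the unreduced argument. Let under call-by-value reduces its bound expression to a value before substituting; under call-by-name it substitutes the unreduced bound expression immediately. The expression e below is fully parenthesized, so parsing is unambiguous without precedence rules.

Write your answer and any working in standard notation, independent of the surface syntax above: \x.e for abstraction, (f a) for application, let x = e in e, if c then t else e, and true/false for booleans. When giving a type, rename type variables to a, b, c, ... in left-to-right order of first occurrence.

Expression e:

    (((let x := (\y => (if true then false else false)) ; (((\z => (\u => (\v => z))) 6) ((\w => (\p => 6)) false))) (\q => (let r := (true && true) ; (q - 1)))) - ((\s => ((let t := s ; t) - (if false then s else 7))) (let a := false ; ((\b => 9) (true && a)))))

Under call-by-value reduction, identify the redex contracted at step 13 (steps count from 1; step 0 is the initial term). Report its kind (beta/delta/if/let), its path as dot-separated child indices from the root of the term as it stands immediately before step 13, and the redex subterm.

Working:
step 0: (((let x = (\y.(if true then false else false)) in (((\z.(\u.(\v.z))) 6) ((\w.(\p.6)) false))) (\q.(let r = (true && true) in (q - 1)))) - ((\s.((let t = s in t) - (if false then s else 7))) (let a = false in ((\b.9) (true && a)))))
step 1: [let@0.0] (((((\z.(\u.(\v.z))) 6) ((\w.(\p.6)) false)) (\q.(let r = (true && true) in (q - 1)))) - ((\s.((let t = s in t) - (if false then s else 7))) (let a = false in ((\b.9) (true && a)))))
step 2: [beta@0.0.0] ((((\u.(\v.6)) ((\w.(\p.6)) false)) (\q.(let r = (true && true) in (q - 1)))) - ((\s.((let t = s in t) - (if false then s else 7))) (let a = false in ((\b.9) (true && a)))))
step 3: [beta@0.0.1] ((((\u.(\v.6)) (\p.6)) (\q.(let r = (true && true) in (q - 1)))) - ((\s.((let t = s in t) - (if false then s else 7))) (let a = false in ((\b.9) (true && a)))))
step 4: [beta@0.0] (((\v.6) (\q.(let r = (true && true) in (q - 1)))) - ((\s.((let t = s in t) - (if false then s else 7))) (let a = false in ((\b.9) (true && a)))))
step 5: [beta@0] (6 - ((\s.((let t = s in t) - (if false then s else 7))) (let a = false in ((\b.9) (true && a)))))
step 6: [let@1.1] (6 - ((\s.((let t = s in t) - (if false then s else 7))) ((\b.9) (true && false))))
step 7: [delta@1.1.1] (6 - ((\s.((let t = s in t) - (if false then s else 7))) ((\b.9) false)))
step 8: [beta@1.1] (6 - ((\s.((let t = s in t) - (if false then s else 7))) 9))
step 9: [beta@1] (6 - ((let t = 9 in t) - (if false then 9 else 7)))
step 10: [let@1.0] (6 - (9 - (if false then 9 else 7)))
step 11: [if@1.1] (6 - (9 - 7))
step 12: [delta@1] (6 - 2)
step 13: [delta@root] 4

Answer: delta at root : (6 - 2)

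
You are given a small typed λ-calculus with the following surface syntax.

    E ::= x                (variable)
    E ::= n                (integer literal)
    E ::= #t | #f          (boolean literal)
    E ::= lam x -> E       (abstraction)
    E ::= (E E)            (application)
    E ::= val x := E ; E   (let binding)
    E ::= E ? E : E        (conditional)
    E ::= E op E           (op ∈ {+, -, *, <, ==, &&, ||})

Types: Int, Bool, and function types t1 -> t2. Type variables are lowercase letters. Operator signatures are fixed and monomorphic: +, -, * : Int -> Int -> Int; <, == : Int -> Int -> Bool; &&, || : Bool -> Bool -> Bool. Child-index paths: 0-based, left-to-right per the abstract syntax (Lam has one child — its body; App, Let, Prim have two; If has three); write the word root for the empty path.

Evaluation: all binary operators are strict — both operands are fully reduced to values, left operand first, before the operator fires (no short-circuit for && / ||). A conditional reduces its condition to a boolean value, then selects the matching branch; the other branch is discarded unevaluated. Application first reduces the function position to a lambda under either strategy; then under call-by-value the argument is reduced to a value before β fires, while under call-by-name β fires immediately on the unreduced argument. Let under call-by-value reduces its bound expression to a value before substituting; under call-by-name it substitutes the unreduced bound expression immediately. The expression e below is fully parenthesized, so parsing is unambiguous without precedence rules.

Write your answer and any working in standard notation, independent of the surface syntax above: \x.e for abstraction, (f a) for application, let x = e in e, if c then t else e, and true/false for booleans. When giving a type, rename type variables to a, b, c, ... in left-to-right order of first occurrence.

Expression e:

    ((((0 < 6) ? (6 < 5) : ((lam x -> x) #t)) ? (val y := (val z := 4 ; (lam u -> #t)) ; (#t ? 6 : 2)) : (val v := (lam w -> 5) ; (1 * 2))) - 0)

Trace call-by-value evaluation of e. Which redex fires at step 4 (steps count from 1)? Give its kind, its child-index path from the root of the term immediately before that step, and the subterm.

Derivation:
step 0: ((if (if (0 < 6) then (6 < 5) else ((\x.x) true)) then (let y = (let z = 4 in (\u.true)) in (if true then 6 else 2)) else (let v = (\w.5) in (1 * 2))) - 0)
step 1: [delta@0.0.0] ((if (if true then (6 < 5) else ((\x.x) true)) then (let y = (let z = 4 in (\u.true)) in (if true then 6 else 2)) else (let v = (\w.5) in (1 * 2))) - 0)
step 2: [if@0.0] ((if (6 < 5) then (let y = (let z = 4 in (\u.true)) in (if true then 6 else 2)) else (let v = (\w.5) in (1 * 2))) - 0)
step 3: [delta@0.0] ((if false then (let y = (let z = 4 in (\u.true)) in (if true then 6 else 2)) else (let v = (\w.5) in (1 * 2))) - 0)
step 4: [if@0] ((let v = (\w.5) in (1 * 2)) - 0)

Answer: if at 0 : (if false then (let y = (let z = 4 in (\u.true)) in (if true then 6 else 2)) else (let v = (\w.5) in (1 * 2)))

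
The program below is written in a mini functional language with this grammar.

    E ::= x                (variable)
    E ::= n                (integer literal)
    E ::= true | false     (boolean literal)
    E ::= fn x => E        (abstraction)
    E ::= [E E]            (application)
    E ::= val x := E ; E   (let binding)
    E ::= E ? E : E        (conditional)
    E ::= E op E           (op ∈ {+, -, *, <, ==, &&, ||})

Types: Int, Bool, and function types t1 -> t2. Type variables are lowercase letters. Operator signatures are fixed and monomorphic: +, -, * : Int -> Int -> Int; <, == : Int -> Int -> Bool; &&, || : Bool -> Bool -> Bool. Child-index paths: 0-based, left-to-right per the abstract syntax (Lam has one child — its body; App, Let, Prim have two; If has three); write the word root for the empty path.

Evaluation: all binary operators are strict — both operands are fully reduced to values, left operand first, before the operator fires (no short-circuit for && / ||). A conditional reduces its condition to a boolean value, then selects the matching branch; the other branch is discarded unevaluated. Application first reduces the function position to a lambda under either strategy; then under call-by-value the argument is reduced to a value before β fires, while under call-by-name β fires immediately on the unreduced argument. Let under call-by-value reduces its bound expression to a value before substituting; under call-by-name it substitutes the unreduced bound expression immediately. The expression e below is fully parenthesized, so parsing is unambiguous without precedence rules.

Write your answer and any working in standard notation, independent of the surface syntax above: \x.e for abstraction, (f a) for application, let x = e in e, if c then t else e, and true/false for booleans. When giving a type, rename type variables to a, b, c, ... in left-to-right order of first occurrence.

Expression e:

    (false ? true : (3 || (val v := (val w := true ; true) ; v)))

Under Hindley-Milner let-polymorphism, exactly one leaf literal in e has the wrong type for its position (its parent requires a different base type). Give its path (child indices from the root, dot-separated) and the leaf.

Working:
  unify Bool ~ Bool
  unify Int ~ Bool
  FAIL: mismatch Int ~ Bool

Answer: 2.0 : 3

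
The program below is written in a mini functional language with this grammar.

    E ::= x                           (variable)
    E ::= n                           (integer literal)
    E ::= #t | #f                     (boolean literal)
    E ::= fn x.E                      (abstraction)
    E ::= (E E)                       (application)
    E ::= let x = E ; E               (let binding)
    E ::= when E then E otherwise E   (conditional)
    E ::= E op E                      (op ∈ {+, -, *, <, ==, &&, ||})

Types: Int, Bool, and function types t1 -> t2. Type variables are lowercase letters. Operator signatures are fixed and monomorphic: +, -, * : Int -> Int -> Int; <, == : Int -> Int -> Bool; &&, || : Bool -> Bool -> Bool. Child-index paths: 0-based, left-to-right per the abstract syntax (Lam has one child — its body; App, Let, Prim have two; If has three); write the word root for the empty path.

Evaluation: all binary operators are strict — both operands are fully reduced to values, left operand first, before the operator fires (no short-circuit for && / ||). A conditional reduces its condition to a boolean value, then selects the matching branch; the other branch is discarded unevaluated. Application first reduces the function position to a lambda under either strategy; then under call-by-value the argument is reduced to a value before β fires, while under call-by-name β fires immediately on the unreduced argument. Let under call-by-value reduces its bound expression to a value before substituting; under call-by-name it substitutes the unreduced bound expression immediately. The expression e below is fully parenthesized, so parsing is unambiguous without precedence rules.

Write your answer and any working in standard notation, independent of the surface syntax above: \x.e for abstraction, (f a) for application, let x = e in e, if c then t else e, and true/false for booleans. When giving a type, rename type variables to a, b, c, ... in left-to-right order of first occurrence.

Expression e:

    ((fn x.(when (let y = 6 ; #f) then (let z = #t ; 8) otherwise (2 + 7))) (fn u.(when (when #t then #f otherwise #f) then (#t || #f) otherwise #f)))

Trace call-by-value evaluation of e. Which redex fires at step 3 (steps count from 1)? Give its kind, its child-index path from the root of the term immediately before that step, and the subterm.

Answer: if at root : (if false then (let z = true in 8) else (2 + 7))

Trace:
step 0: ((\x.(if (let y = 6 in false) then (let z = true in 8) else (2 + 7))) (\u.(if (if true then false else false) then (true || false) else false)))
step 1: [beta@root] (if (let y = 6 in false) then (let z = true in 8) else (2 + 7))
step 2: [let@0] (if false then (let z = true in 8) else (2 + 7))
step 3: [if@root] (2 + 7)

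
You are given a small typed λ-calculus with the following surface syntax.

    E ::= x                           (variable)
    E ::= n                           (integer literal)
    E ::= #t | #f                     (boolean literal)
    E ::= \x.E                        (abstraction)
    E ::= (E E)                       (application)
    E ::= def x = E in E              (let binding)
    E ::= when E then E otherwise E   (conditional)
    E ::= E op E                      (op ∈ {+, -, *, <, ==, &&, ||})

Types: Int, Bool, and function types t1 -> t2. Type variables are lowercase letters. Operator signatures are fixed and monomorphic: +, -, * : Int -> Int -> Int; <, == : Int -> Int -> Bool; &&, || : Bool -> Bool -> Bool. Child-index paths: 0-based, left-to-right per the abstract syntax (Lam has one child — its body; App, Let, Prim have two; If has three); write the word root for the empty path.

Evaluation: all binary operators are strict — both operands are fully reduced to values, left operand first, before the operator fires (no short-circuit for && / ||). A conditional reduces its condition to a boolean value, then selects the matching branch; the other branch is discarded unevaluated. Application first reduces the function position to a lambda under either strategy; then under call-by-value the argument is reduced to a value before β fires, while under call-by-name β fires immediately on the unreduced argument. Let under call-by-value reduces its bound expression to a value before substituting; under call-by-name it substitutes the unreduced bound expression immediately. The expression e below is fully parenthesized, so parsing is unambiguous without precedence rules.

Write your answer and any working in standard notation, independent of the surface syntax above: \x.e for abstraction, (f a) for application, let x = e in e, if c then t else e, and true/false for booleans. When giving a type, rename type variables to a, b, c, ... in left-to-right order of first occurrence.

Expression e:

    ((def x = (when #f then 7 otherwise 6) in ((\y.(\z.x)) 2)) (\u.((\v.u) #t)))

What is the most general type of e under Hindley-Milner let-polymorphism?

Trace:
  unify Bool ~ Bool
  unify Int ~ Int
let x : Int
x : Int
\z._ : b -> Int
\y._ : a -> b -> Int
  unify a -> b -> Int ~ Int -> c
  unify a ~ Int
  unify b -> Int ~ c
_ _ : b -> Int
u : d
\v._ : e -> d
  unify e -> d ~ Bool -> f
  unify e ~ Bool
  unify d ~ f
_ _ : f
\u._ : f -> f
  unify b -> Int ~ (f -> f) -> g
  unify b ~ f -> f
  unify Int ~ g
_ _ : Int

Answer: Int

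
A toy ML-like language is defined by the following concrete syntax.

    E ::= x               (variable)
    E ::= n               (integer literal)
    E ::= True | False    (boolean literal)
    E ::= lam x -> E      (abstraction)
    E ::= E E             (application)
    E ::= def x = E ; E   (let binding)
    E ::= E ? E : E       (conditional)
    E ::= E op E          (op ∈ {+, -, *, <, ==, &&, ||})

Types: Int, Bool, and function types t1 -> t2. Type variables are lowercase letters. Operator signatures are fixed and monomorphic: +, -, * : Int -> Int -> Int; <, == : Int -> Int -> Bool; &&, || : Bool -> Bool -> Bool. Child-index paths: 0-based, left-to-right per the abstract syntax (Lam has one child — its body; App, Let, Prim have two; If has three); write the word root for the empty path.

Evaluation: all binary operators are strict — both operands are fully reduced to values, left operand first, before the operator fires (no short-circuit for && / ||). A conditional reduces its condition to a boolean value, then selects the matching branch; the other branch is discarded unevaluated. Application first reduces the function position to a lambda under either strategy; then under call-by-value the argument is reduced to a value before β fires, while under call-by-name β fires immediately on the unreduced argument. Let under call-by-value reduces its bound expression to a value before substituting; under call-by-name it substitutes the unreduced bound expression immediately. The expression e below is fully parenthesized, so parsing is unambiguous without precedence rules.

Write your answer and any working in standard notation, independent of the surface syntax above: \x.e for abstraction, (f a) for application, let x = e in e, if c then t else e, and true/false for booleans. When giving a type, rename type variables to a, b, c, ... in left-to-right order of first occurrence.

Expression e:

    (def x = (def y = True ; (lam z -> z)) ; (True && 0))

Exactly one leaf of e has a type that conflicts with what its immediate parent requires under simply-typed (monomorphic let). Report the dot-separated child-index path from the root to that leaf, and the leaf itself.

Answer: 1.1 : 0

Trace:
let y : Bool
z : a
\z._ : a -> a
let x : a -> a
  unify Bool ~ Bool
  unify Int ~ Bool
  FAIL: mismatch Int ~ Bool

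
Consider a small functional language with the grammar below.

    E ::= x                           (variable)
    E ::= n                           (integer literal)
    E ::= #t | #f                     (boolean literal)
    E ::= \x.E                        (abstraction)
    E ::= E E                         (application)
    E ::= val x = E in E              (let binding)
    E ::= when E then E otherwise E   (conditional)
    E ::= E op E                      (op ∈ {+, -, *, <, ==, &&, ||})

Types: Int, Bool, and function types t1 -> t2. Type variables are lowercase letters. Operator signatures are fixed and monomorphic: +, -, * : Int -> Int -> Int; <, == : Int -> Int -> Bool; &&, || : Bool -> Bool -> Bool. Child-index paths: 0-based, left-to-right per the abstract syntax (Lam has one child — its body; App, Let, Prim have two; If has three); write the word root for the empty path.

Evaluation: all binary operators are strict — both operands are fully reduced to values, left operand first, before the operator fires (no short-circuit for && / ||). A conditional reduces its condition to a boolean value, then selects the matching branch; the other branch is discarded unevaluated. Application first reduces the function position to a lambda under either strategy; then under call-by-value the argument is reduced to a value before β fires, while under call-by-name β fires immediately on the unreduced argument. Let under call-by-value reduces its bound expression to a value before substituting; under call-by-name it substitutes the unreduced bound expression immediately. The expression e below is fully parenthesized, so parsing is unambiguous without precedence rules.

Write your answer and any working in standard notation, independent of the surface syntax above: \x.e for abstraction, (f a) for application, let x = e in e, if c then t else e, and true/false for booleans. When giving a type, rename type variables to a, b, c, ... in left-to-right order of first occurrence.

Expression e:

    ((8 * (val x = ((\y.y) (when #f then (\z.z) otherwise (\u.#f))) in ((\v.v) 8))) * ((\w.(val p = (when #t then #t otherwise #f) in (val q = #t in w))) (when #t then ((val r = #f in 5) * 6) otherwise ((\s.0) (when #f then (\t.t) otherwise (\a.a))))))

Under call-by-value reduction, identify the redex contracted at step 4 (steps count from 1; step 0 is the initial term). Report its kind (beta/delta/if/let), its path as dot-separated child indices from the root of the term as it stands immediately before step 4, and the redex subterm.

Answer: beta at 0.1 : ((\v.v) 8)

Derivation:
step 0: ((8 * (let x = ((\y.y) (if false then (\z.z) else (\u.false))) in ((\v.v) 8))) * ((\w.(let p = (if true then true else false) in (let q = true in w))) (if true then ((let r = false in 5) * 6) else ((\s.0) (if false then (\t.t) else (\a.a))))))
step 1: [if@0.1.0.1] ((8 * (let x = ((\y.y) (\u.false)) in ((\v.v) 8))) * ((\w.(let p = (if true then true else false) in (let q = true in w))) (if true then ((let r = false in 5) * 6) else ((\s.0) (if false then (\t.t) else (\a.a))))))
step 2: [beta@0.1.0] ((8 * (let x = (\u.false) in ((\v.v) 8))) * ((\w.(let p = (if true then true else false) in (let q = true in w))) (if true then ((let r = false in 5) * 6) else ((\s.0) (if false then (\t.t) else (\a.a))))))
step 3: [let@0.1] ((8 * ((\v.v) 8)) * ((\w.(let p = (if true then true else false) in (let q = true in w))) (if true then ((let r = false in 5) * 6) else ((\s.0) (if false then (\t.t) else (\a.a))))))
step 4: [beta@0.1] ((8 * 8) * ((\w.(let p = (if true then true else false) in (let q = true in w))) (if true then ((let r = false in 5) * 6) else ((\s.0) (if false then (\t.t) else (\a.a))))))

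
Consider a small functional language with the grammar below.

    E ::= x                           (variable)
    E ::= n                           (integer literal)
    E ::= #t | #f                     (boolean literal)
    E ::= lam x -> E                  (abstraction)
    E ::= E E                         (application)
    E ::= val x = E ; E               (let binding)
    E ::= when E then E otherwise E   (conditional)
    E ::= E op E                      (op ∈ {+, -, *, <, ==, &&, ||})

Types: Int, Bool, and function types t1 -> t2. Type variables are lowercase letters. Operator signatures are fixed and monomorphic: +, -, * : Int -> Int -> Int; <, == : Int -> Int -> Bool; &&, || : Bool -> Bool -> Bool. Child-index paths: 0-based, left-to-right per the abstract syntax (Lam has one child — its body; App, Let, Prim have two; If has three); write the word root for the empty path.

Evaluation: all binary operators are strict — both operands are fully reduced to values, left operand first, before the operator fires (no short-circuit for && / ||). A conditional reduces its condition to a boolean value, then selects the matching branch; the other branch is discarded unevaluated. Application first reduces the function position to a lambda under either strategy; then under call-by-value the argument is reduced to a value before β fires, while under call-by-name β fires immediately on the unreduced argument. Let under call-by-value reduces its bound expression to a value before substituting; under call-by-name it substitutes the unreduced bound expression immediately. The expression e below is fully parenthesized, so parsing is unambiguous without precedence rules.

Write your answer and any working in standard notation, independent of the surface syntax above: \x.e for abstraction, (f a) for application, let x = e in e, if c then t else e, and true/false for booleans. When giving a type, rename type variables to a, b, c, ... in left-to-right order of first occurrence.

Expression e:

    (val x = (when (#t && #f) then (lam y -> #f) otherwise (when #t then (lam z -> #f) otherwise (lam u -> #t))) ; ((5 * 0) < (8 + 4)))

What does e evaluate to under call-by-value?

Trace:
step 0: (let x = (if (true && false) then (\y.false) else (if true then (\z.false) else (\u.true))) in ((5 * 0) < (8 + 4)))
step 1: [delta@0.0] (let x = (if false then (\y.false) else (if true then (\z.false) else (\u.true))) in ((5 * 0) < (8 + 4)))
step 2: [if@0] (let x = (if true then (\z.false) else (\u.true)) in ((5 * 0) < (8 + 4)))
step 3: [if@0] (let x = (\z.false) in ((5 * 0) < (8 + 4)))
step 4: [let@root] ((5 * 0) < (8 + 4))
step 5: [delta@0] (0 < (8 + 4))
step 6: [delta@1] (0 < 12)
step 7: [delta@root] true

Answer: true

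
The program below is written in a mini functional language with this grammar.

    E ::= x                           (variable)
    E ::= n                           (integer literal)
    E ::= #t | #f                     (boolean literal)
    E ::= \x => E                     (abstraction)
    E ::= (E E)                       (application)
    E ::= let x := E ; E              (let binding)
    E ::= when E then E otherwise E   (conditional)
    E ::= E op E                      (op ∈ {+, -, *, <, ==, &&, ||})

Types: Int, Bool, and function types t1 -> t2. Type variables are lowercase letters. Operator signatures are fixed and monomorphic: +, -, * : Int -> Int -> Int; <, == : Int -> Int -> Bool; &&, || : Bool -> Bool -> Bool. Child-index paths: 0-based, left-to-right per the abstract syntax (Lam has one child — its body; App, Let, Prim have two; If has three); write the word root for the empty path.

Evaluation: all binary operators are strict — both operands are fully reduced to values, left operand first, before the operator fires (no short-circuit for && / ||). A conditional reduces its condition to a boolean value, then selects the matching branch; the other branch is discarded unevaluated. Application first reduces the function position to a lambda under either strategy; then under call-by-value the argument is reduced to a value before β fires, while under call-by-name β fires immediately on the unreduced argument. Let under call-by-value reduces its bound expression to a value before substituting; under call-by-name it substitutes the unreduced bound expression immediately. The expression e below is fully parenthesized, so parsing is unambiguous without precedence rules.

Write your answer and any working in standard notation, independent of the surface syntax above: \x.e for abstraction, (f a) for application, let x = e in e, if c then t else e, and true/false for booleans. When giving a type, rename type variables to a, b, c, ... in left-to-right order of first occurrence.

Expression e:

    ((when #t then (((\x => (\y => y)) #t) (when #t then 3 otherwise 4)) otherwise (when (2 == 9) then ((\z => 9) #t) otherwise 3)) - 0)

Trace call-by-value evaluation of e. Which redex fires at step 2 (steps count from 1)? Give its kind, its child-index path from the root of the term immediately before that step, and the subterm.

Answer: beta at 0.0 : ((\x.(\y.y)) true)

Derivation:
step 0: ((if true then (((\x.(\y.y)) true) (if true then 3 else 4)) else (if (2 == 9) then ((\z.9) true) else 3)) - 0)
step 1: [if@0] ((((\x.(\y.y)) true) (if true then 3 else 4)) - 0)
step 2: [beta@0.0] (((\y.y) (if true then 3 else 4)) - 0)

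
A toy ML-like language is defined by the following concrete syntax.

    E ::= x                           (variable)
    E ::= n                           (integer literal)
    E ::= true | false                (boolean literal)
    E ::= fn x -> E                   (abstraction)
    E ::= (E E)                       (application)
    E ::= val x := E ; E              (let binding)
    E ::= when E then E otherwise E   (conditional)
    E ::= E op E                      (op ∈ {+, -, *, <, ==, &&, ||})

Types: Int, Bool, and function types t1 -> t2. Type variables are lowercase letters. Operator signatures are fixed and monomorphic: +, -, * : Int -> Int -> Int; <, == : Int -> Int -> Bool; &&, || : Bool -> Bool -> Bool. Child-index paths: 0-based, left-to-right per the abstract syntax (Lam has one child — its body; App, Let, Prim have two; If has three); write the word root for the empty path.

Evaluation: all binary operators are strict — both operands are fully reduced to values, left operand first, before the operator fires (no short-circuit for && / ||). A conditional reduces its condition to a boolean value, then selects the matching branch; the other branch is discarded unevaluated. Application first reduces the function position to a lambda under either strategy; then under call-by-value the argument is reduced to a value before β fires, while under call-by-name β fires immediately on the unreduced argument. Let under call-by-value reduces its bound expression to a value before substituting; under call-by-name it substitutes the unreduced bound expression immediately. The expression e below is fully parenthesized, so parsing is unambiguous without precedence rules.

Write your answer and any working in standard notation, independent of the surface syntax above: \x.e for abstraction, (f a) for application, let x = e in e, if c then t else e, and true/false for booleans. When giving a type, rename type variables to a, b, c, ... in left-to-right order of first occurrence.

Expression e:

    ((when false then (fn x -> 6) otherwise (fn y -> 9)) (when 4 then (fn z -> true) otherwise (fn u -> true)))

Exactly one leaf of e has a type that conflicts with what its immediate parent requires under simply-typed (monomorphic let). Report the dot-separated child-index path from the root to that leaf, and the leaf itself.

Derivation:
  unify Bool ~ Bool
\x._ : a -> Int
\y._ : b -> Int
  unify a -> Int ~ b -> Int
  unify a ~ b
  unify Int ~ Int
  unify Int ~ Bool
  FAIL: mismatch Int ~ Bool

Answer: 1.0 : 4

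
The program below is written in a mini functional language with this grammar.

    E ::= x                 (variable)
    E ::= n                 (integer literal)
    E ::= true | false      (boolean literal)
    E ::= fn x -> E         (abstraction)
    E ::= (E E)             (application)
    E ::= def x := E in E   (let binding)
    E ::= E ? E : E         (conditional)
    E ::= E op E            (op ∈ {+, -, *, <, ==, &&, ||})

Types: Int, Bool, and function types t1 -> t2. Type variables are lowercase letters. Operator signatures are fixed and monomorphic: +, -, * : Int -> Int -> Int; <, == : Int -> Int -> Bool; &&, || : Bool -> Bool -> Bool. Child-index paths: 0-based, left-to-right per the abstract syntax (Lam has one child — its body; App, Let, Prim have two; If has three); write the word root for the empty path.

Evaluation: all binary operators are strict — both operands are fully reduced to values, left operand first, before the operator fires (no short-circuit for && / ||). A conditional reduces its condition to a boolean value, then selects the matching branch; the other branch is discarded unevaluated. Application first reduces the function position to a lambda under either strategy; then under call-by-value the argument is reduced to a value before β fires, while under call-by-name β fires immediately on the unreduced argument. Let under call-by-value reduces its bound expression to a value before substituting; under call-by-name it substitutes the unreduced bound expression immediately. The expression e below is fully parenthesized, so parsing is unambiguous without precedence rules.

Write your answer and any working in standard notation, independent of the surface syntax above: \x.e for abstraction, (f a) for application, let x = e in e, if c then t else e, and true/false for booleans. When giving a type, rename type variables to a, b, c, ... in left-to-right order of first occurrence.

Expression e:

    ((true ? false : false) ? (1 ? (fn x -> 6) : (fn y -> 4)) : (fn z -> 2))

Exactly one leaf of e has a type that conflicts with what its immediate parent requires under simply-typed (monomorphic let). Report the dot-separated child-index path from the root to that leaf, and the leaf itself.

Working:
  unify Bool ~ Bool
  unify Bool ~ Bool
  unify Bool ~ Bool
  unify Int ~ Bool
  FAIL: mismatch Int ~ Bool

Answer: 1.0 : 1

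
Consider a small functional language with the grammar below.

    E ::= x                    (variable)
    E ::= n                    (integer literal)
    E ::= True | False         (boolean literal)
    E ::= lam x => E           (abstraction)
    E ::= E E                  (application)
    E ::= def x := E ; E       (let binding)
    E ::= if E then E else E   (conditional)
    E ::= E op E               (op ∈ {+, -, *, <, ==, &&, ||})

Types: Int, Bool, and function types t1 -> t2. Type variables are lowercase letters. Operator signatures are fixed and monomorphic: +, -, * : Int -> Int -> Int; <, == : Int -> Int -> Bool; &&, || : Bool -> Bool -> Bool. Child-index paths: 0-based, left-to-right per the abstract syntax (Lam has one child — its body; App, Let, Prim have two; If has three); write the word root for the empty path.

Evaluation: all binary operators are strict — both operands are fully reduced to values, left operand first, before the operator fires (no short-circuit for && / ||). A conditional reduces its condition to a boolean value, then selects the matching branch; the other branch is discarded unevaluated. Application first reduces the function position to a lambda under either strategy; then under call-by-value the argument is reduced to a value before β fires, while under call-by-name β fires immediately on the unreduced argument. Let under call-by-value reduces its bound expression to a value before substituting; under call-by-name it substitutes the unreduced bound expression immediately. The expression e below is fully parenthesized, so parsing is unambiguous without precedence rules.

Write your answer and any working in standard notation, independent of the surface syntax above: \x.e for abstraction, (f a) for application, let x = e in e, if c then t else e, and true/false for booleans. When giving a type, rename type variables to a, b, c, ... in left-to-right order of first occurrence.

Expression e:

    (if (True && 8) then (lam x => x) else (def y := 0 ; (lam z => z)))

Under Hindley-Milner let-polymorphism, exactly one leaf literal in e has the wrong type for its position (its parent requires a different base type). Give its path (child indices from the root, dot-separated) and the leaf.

Working:
  unify Bool ~ Bool
  unify Int ~ Bool
  FAIL: mismatch Int ~ Bool

Answer: 0.1 : 8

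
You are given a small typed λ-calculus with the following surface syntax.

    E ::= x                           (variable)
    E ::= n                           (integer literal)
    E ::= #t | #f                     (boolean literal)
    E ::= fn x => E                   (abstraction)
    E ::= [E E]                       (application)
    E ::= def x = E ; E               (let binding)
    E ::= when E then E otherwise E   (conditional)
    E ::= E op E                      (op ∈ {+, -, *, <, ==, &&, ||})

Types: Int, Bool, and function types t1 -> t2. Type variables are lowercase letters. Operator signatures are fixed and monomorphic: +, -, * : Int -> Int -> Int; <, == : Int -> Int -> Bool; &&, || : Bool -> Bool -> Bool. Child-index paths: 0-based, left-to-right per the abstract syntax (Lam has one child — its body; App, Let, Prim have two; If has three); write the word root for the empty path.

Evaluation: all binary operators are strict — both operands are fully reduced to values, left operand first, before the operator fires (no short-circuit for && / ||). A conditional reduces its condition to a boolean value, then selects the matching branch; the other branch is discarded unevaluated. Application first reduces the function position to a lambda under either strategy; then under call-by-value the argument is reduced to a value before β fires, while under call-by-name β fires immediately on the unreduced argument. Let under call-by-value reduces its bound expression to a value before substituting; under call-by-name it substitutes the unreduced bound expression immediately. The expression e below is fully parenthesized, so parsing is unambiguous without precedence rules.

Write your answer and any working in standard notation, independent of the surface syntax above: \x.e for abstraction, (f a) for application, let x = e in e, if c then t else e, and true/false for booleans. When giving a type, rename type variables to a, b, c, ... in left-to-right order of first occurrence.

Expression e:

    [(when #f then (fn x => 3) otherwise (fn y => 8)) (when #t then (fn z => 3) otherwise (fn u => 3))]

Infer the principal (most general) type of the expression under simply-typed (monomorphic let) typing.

Derivation:
  unify Bool ~ Bool
\x._ : a -> Int
\y._ : b -> Int
  unify a -> Int ~ b -> Int
  unify a ~ b
  unify Int ~ Int
  unify Bool ~ Bool
\z._ : c -> Int
\u._ : d -> Int
  unify c -> Int ~ d -> Int
  unify c ~ d
  unify Int ~ Int
  unify b -> Int ~ (d -> Int) -> e
  unify b ~ d -> Int
  unify Int ~ e
_ _ : Int

Answer: Int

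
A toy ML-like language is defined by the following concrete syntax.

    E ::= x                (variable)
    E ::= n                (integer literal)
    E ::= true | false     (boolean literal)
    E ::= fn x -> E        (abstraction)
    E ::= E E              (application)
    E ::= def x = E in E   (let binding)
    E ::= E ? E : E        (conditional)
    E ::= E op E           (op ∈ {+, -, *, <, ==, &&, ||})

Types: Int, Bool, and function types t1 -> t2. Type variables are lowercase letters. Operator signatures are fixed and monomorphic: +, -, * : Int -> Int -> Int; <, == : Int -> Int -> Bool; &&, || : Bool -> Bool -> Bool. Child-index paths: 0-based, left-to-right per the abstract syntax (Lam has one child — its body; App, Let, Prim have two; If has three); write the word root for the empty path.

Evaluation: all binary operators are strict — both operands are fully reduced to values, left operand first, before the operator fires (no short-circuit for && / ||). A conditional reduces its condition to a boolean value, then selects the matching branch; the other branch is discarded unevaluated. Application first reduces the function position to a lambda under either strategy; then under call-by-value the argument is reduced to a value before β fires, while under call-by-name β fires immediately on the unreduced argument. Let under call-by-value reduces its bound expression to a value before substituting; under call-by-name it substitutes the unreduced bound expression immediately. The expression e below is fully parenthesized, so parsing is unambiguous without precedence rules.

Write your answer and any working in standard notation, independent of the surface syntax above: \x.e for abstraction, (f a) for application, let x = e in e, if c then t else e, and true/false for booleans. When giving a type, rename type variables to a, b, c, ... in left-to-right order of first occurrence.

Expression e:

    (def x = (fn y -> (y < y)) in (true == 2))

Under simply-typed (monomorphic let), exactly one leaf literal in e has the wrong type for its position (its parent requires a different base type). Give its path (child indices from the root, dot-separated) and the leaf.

Answer: 1.0 : true

Working:
y : a
  unify a ~ Int
y : Int
  unify Int ~ Int
\y._ : Int -> Bool
let x : Int -> Bool
  unify Bool ~ Int
  FAIL: mismatch Bool ~ Int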